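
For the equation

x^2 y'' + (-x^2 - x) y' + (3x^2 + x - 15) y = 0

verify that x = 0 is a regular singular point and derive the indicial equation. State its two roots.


Divide by x^2 to reach normal form y'' + P_1(x) y' + P_2(x) y = 0 with P_1(x) = -1 - 1/x and P_2(x) = 3 + 1/x - 15/x^2.
x = 0 is a singular point because the y'-coefficient -1 - 1/x has a pole at x = 0 and the y-coefficient 3 + 1/x - 15/x^2 has a pole at x = 0.
It is a regular singular point because x P_1(x) = p(x) = -x - 1 and x^2 P_2(x) = q(x) = 3x^2 + x - 15 are polynomials, hence analytic at x = 0.
p(0) = -1,  q(0) = -15.
Indicial equation: r(r-1) + p(0) r + q(0) = 0, i.e. r^2 + (p(0) - 1) r + q(0) = 0, i.e. r^2 - 2 r - 15 = 0.
Discriminant: (-2)^2 - 4(-15) = 64, so r = (2 ± 8)/2.
Solving: r_1 = 5, r_2 = -3.

indicial: r^2 - 2 r - 15 = 0; roots r_1 = 5, r_2 = -3


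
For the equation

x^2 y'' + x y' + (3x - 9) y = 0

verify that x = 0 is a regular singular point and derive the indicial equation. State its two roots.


Divide by x^2 to reach normal form y'' + P_1(x) y' + P_2(x) y = 0 with P_1(x) = 1/x and P_2(x) = 3/x - 9/x^2.
x = 0 is a singular point because the y'-coefficient 1/x has a pole at x = 0 and the y-coefficient 3/x - 9/x^2 has a pole at x = 0.
It is a regular singular point because x P_1(x) = p(x) = 1 and x^2 P_2(x) = q(x) = 3x - 9 are polynomials, hence analytic at x = 0.
p(0) = 1,  q(0) = -9.
Indicial equation: r(r-1) + p(0) r + q(0) = 0, i.e. r^2 + (p(0) - 1) r + q(0) = 0, i.e. r^2 - 9 = 0.
Discriminant: (0)^2 - 4(-9) = 36, so r = (0 ± 6)/2.
Solving: r_1 = 3, r_2 = -3.

indicial: r^2 - 9 = 0; roots r_1 = 3, r_2 = -3


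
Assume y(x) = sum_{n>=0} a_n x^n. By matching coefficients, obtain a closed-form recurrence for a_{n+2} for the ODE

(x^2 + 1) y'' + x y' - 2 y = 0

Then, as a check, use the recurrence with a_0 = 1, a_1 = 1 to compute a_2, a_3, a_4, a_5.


Substitute y = sum_n a_n x^n.
(1 + 1 x^2) y'' contributes (n+2)(n+1) a_{n+2} + n(n-1) a_n at x^n.
x y'(x) contributes n a_n at x^n.
-2 y(x) contributes -2 a_n at x^n.
Matching x^n: (n+2)(n+1) a_{n+2} + (n(n-1) + n - 2) a_n = 0.
Thus a_{n+2} = (-n(n-1) - n + 2) / ((n+1)(n+2)) * a_n.

Check with a_0 = 1, a_1 = 1 (apply the recurrence for n = 0, 1, 2, 3): a_0 = 1, a_1 = 1, a_2 = 1, a_3 = 1/6, a_4 = -1/6, a_5 = -7/120.

a_(n+2) = (-n(n-1) - n + 2) / ((n+1)(n+2)) * a_n; check: a_0 = 1, a_1 = 1, a_2 = 1, a_3 = 1/6, a_4 = -1/6, a_5 = -7/120


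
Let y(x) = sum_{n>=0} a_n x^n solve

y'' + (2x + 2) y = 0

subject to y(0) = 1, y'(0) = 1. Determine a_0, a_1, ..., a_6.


Ansatz: y(x) = sum_{n>=0} a_n x^n, so y'(x) = sum_{n>=1} n a_n x^(n-1) and y''(x) = sum_{n>=2} n(n-1) a_n x^(n-2).
Substitute into P(x) y'' + Q(x) y' + R(x) y = 0 with P(x) = 1, Q(x) = 0, R(x) = 2x + 2, and match powers of x.
Initial conditions: a_0 = 1, a_1 = 1.
Setting the coefficient of each power of x to zero and solving order by order (substituting the coefficients already found):
  x^0: 2 a_2 + 2 a_0 = 0  ->  2 a_2 = -2 a_0 = -2  ->  a_2 = -1
  x^1: 6 a_3 + 2 a_1 + 2 a_0 = 0  ->  6 a_3 = -2 a_1 - 2 a_0 = -4  ->  a_3 = -2/3
  x^2: 12 a_4 + 2 a_2 + 2 a_1 = 0  ->  12 a_4 = -2 a_2 - 2 a_1 = 0  ->  a_4 = 0
  x^3: 20 a_5 + 2 a_3 + 2 a_2 = 0  ->  20 a_5 = -2 a_3 - 2 a_2 = 10/3  ->  a_5 = 1/6
  x^4: 30 a_6 + 2 a_4 + 2 a_3 = 0  ->  30 a_6 = -2 a_4 - 2 a_3 = 4/3  ->  a_6 = 2/45
Truncated series: y(x) = 1 + x - x^2 - (2/3) x^3 + (1/6) x^5 + (2/45) x^6 + O(x^7).

a_0 = 1; a_1 = 1; a_2 = -1; a_3 = -2/3; a_4 = 0; a_5 = 1/6; a_6 = 2/45


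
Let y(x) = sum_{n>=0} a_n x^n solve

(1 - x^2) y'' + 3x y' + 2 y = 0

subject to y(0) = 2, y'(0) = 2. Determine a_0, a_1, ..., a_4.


Ansatz: y(x) = sum_{n>=0} a_n x^n, so y'(x) = sum_{n>=1} n a_n x^(n-1) and y''(x) = sum_{n>=2} n(n-1) a_n x^(n-2).
Substitute into P(x) y'' + Q(x) y' + R(x) y = 0 with P(x) = 1 - x^2, Q(x) = 3x, R(x) = 2, and match powers of x.
Initial conditions: a_0 = 2, a_1 = 2.
Setting the coefficient of each power of x to zero and solving order by order (substituting the coefficients already found):
  x^0: 2 a_2 + 2 a_0 = 0  ->  2 a_2 = -2 a_0 = -4  ->  a_2 = -2
  x^1: 6 a_3 + 5 a_1 = 0  ->  6 a_3 = -5 a_1 = -10  ->  a_3 = -5/3
  x^2: 12 a_4 + 6 a_2 = 0  ->  12 a_4 = -6 a_2 = 12  ->  a_4 = 1
Truncated series: y(x) = 2 + 2 x - 2 x^2 - (5/3) x^3 + x^4 + O(x^5).

a_0 = 2; a_1 = 2; a_2 = -2; a_3 = -5/3; a_4 = 1


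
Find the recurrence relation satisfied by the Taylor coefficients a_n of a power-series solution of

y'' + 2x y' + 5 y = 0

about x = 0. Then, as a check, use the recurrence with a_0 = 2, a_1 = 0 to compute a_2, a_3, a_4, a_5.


Substitute y = sum_n a_n x^n.
y''(x) has coefficient (n+2)(n+1) a_{n+2} at x^n;
2 x y'(x) has coefficient 2 n a_n at x^n (shift);
5 y(x) has coefficient 5 a_n at x^n.
Matching x^n: (n+2)(n+1) a_{n+2} + (2n + 5) a_n = 0.
Thus a_{n+2} = (-2n - 5) / ((n+1)(n+2)) * a_n.

Check with a_0 = 2, a_1 = 0 (apply the recurrence for n = 0, 1, 2, 3): a_0 = 2, a_1 = 0, a_2 = -5, a_3 = 0, a_4 = 15/4, a_5 = 0.

a_(n+2) = (-2n - 5) / ((n+1)(n+2)) * a_n; check: a_0 = 2, a_1 = 0, a_2 = -5, a_3 = 0, a_4 = 15/4, a_5 = 0


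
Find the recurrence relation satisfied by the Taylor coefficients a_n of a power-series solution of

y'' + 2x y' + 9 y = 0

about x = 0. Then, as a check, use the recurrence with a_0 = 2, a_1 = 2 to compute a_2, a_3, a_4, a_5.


Substitute y = sum_n a_n x^n.
y''(x) has coefficient (n+2)(n+1) a_{n+2} at x^n;
2 x y'(x) has coefficient 2 n a_n at x^n (shift);
9 y(x) has coefficient 9 a_n at x^n.
Matching x^n: (n+2)(n+1) a_{n+2} + (2n + 9) a_n = 0.
Thus a_{n+2} = (-2n - 9) / ((n+1)(n+2)) * a_n.

Check with a_0 = 2, a_1 = 2 (apply the recurrence for n = 0, 1, 2, 3): a_0 = 2, a_1 = 2, a_2 = -9, a_3 = -11/3, a_4 = 39/4, a_5 = 11/4.

a_(n+2) = (-2n - 9) / ((n+1)(n+2)) * a_n; check: a_0 = 2, a_1 = 2, a_2 = -9, a_3 = -11/3, a_4 = 39/4, a_5 = 11/4


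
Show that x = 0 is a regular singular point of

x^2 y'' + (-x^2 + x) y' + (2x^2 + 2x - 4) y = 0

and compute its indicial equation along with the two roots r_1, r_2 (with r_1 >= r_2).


Divide by x^2 to reach normal form y'' + P_1(x) y' + P_2(x) y = 0 with P_1(x) = -1 + 1/x and P_2(x) = 2 + 2/x - 4/x^2.
x = 0 is a singular point because the y'-coefficient -1 + 1/x has a pole at x = 0 and the y-coefficient 2 + 2/x - 4/x^2 has a pole at x = 0.
It is a regular singular point because x P_1(x) = p(x) = 1 - x and x^2 P_2(x) = q(x) = 2x^2 + 2x - 4 are polynomials, hence analytic at x = 0.
p(0) = 1,  q(0) = -4.
Indicial equation: r(r-1) + p(0) r + q(0) = 0, i.e. r^2 + (p(0) - 1) r + q(0) = 0, i.e. r^2 - 4 = 0.
Discriminant: (0)^2 - 4(-4) = 16, so r = (0 ± 4)/2.
Solving: r_1 = 2, r_2 = -2.

indicial: r^2 - 4 = 0; roots r_1 = 2, r_2 = -2


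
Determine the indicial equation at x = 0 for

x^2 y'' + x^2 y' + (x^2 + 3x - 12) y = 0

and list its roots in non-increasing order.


Divide by x^2 to reach normal form y'' + P_1(x) y' + P_2(x) y = 0 with P_1(x) = 1 and P_2(x) = 1 + 3/x - 12/x^2.
x = 0 is a singular point because the y-coefficient 1 + 3/x - 12/x^2 has a pole at x = 0.
It is a regular singular point because x P_1(x) = p(x) = x and x^2 P_2(x) = q(x) = x^2 + 3x - 12 are polynomials, hence analytic at x = 0.
p(0) = 0,  q(0) = -12.
Indicial equation: r(r-1) + p(0) r + q(0) = 0, i.e. r^2 + (p(0) - 1) r + q(0) = 0, i.e. r^2 - 1 r - 12 = 0.
Discriminant: (-1)^2 - 4(-12) = 49, so r = (1 ± 7)/2.
Solving: r_1 = 4, r_2 = -3.

indicial: r^2 - 1 r - 12 = 0; roots r_1 = 4, r_2 = -3


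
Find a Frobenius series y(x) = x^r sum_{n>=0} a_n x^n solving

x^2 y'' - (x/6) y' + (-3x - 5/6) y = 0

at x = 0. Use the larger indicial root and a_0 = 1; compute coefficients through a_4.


Write in Frobenius form y'' + (p(x)/x) y' + (q(x)/x^2) y = 0:
  p(x) = -1/6,  q(x) = -3x - 5/6.
Indicial equation: r(r-1) + (-1/6) r + (-5/6) = 0 -> roots r_1 = 5/3, r_2 = -1/2.
Take r = r_1 = 5/3. Let y(x) = x^r sum_{n>=0} a_n x^n with a_0 = 1.
Substitute y = x^r sum a_n x^n and match x^{r+n}. The recurrence is
  D(n) a_n - 3 a_{n-1} = 0,  where D(n) = (r+n)(r+n-1) + (-1/6)(r+n) + (-5/6).
  a_n = 3 / D(n) * a_{n-1}.
Since the indicial polynomial factors as (r - r_1)(r - r_2), D(n) = (r_1 + n - r_1)(r_1 + n - r_2) = n(n + 13/6).
Evaluating step by step (a_0 = 1):
  n = 1: D(1) = 1(1 + 13/6) = 19/6; numerator = 3(1) = 3; a_1 = (3)/(19/6) = 18/19
  n = 2: D(2) = 2(2 + 13/6) = 25/3; numerator = 3(18/19) = 54/19; a_2 = (54/19)/(25/3) = 162/475
  n = 3: D(3) = 3(3 + 13/6) = 31/2; numerator = 3(162/475) = 486/475; a_3 = (486/475)/(31/2) = 972/14725
  n = 4: D(4) = 4(4 + 13/6) = 74/3; numerator = 3(972/14725) = 2916/14725; a_4 = (2916/14725)/(74/3) = 4374/544825

r = 5/3; a_0 = 1; a_1 = 18/19; a_2 = 162/475; a_3 = 972/14725; a_4 = 4374/544825


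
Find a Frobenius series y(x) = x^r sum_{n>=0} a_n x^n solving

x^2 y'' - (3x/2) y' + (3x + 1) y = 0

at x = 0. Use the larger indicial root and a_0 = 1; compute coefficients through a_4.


Write in Frobenius form y'' + (p(x)/x) y' + (q(x)/x^2) y = 0:
  p(x) = -3/2,  q(x) = 3x + 1.
Indicial equation: r(r-1) + (-3/2) r + (1) = 0 -> roots r_1 = 2, r_2 = 1/2.
Take r = r_1 = 2. Let y(x) = x^r sum_{n>=0} a_n x^n with a_0 = 1.
Substitute y = x^r sum a_n x^n and match x^{r+n}. The recurrence is
  D(n) a_n + 3 a_{n-1} = 0,  where D(n) = (r+n)(r+n-1) + (-3/2)(r+n) + (1).
  a_n = -3 / D(n) * a_{n-1}.
Since the indicial polynomial factors as (r - r_1)(r - r_2), D(n) = (r_1 + n - r_1)(r_1 + n - r_2) = n(n + 3/2).
Evaluating step by step (a_0 = 1):
  n = 1: D(1) = 1(1 + 3/2) = 5/2; numerator = -3(1) = -3; a_1 = (-3)/(5/2) = -6/5
  n = 2: D(2) = 2(2 + 3/2) = 7; numerator = -3(-6/5) = 18/5; a_2 = (18/5)/(7) = 18/35
  n = 3: D(3) = 3(3 + 3/2) = 27/2; numerator = -3(18/35) = -54/35; a_3 = (-54/35)/(27/2) = -4/35
  n = 4: D(4) = 4(4 + 3/2) = 22; numerator = -3(-4/35) = 12/35; a_4 = (12/35)/(22) = 6/385

r = 2; a_0 = 1; a_1 = -6/5; a_2 = 18/35; a_3 = -4/35; a_4 = 6/385


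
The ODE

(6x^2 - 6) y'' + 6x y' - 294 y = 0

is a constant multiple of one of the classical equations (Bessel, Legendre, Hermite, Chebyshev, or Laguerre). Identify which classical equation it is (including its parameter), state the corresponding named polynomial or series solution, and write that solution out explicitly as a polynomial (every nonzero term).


All three coefficients share the factor -6; dividing through by -6 gives  (1 - x^2) y'' - x y' + 49 y = 0.
This matches the Chebyshev equation (1 - x^2) y'' - x y' + n^2 y = 0 (note the -x y' term, not -2x y') with n^2 = 49, so n = 7; the polynomial solution is T_7(x).
With y = sum_k a_k x^k, matching x^k gives (k+2)(k+1) a_{k+2} = (k^2 - n^2) a_k = (k - 7)(k + 7) a_k. The right side vanishes at k = 7, so the series with the parity of 7 terminates at degree 7.
Standard normalization: leading coefficient of T_n is 2^(n-1), so a_7 = 2^6 = 64. Work downward with a_k = (k+1)(k+2) a_{k+2} / ((k - 7)(k + 7)):
  a_5 = (6)(7)(64) / ((5 - 7)(5 + 7)) = 2688/(-24) = -112
  a_3 = (4)(5)(-112) / ((3 - 7)(3 + 7)) = -2240/(-40) = 56
  a_1 = (2)(3)(56) / ((1 - 7)(1 + 7)) = 336/(-48) = -7
Hence T_7(x) = 64 x^7 - 112 x^5 + 56 x^3 - 7 x.

T_7(x); series = 64 x^7 - 112 x^5 + 56 x^3 - 7 x


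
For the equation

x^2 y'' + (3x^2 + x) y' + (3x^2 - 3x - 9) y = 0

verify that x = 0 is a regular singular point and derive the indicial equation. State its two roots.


Divide by x^2 to reach normal form y'' + P_1(x) y' + P_2(x) y = 0 with P_1(x) = 3 + 1/x and P_2(x) = 3 - 3/x - 9/x^2.
x = 0 is a singular point because the y'-coefficient 3 + 1/x has a pole at x = 0 and the y-coefficient 3 - 3/x - 9/x^2 has a pole at x = 0.
It is a regular singular point because x P_1(x) = p(x) = 3x + 1 and x^2 P_2(x) = q(x) = 3x^2 - 3x - 9 are polynomials, hence analytic at x = 0.
p(0) = 1,  q(0) = -9.
Indicial equation: r(r-1) + p(0) r + q(0) = 0, i.e. r^2 + (p(0) - 1) r + q(0) = 0, i.e. r^2 - 9 = 0.
Discriminant: (0)^2 - 4(-9) = 36, so r = (0 ± 6)/2.
Solving: r_1 = 3, r_2 = -3.

indicial: r^2 - 9 = 0; roots r_1 = 3, r_2 = -3


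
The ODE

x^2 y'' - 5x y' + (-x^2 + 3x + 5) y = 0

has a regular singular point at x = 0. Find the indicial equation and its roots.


Divide by x^2 to reach normal form y'' + P_1(x) y' + P_2(x) y = 0 with P_1(x) = -5/x and P_2(x) = -1 + 3/x + 5/x^2.
x = 0 is a singular point because the y'-coefficient -5/x has a pole at x = 0 and the y-coefficient -1 + 3/x + 5/x^2 has a pole at x = 0.
It is a regular singular point because x P_1(x) = p(x) = -5 and x^2 P_2(x) = q(x) = -x^2 + 3x + 5 are polynomials, hence analytic at x = 0.
p(0) = -5,  q(0) = 5.
Indicial equation: r(r-1) + p(0) r + q(0) = 0, i.e. r^2 + (p(0) - 1) r + q(0) = 0, i.e. r^2 - 6 r + 5 = 0.
Discriminant: (-6)^2 - 4(5) = 16, so r = (6 ± 4)/2.
Solving: r_1 = 5, r_2 = 1.

indicial: r^2 - 6 r + 5 = 0; roots r_1 = 5, r_2 = 1


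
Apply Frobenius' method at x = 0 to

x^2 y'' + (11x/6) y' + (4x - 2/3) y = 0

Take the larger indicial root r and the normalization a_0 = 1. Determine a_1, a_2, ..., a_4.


Write in Frobenius form y'' + (p(x)/x) y' + (q(x)/x^2) y = 0:
  p(x) = 11/6,  q(x) = 4x - 2/3.
Indicial equation: r(r-1) + (11/6) r + (-2/3) = 0 -> roots r_1 = 1/2, r_2 = -4/3.
Take r = r_1 = 1/2. Let y(x) = x^r sum_{n>=0} a_n x^n with a_0 = 1.
Substitute y = x^r sum a_n x^n and match x^{r+n}. The recurrence is
  D(n) a_n + 4 a_{n-1} = 0,  where D(n) = (r+n)(r+n-1) + (11/6)(r+n) + (-2/3).
  a_n = -4 / D(n) * a_{n-1}.
Since the indicial polynomial factors as (r - r_1)(r - r_2), D(n) = (r_1 + n - r_1)(r_1 + n - r_2) = n(n + 11/6).
Evaluating step by step (a_0 = 1):
  n = 1: D(1) = 1(1 + 11/6) = 17/6; numerator = -4(1) = -4; a_1 = (-4)/(17/6) = -24/17
  n = 2: D(2) = 2(2 + 11/6) = 23/3; numerator = -4(-24/17) = 96/17; a_2 = (96/17)/(23/3) = 288/391
  n = 3: D(3) = 3(3 + 11/6) = 29/2; numerator = -4(288/391) = -1152/391; a_3 = (-1152/391)/(29/2) = -2304/11339
  n = 4: D(4) = 4(4 + 11/6) = 70/3; numerator = -4(-2304/11339) = 9216/11339; a_4 = (9216/11339)/(70/3) = 13824/396865

r = 1/2; a_0 = 1; a_1 = -24/17; a_2 = 288/391; a_3 = -2304/11339; a_4 = 13824/396865


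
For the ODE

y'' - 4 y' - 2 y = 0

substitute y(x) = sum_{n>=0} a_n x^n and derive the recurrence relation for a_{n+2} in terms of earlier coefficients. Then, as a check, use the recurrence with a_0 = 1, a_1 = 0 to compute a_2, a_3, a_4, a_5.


Substitute y = sum_n a_n x^n.
y''(x) has coefficient (n+2)(n+1) a_{n+2} at x^n;
-4 y'(x) has coefficient -4 (n+1) a_{n+1} at x^n;
-2 y(x) has coefficient -2 a_n at x^n.
Matching x^n: (n+2)(n+1) a_{n+2} - 4 (n+1) a_{n+1} - 2 a_n = 0.
Thus a_{n+2} = [4 (n+1) a_{n+1} + 2 a_n] / ((n+1)(n+2)).

Check with a_0 = 1, a_1 = 0 (apply the recurrence for n = 0, 1, 2, 3): a_0 = 1, a_1 = 0, a_2 = 1, a_3 = 4/3, a_4 = 3/2, a_5 = 4/3.

a_(n+2) = [4 (n+1) a_(n+1) + 2 a_n] / ((n+1)(n+2)); check: a_0 = 1, a_1 = 0, a_2 = 1, a_3 = 4/3, a_4 = 3/2, a_5 = 4/3


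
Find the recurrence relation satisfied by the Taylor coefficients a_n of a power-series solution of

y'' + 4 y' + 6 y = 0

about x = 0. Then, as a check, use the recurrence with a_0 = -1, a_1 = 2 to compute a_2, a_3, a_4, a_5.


Substitute y = sum_n a_n x^n.
y''(x) has coefficient (n+2)(n+1) a_{n+2} at x^n;
4 y'(x) has coefficient 4 (n+1) a_{n+1} at x^n;
6 y(x) has coefficient 6 a_n at x^n.
Matching x^n: (n+2)(n+1) a_{n+2} + 4 (n+1) a_{n+1} + 6 a_n = 0.
Thus a_{n+2} = [-4 (n+1) a_{n+1} - 6 a_n] / ((n+1)(n+2)).

Check with a_0 = -1, a_1 = 2 (apply the recurrence for n = 0, 1, 2, 3): a_0 = -1, a_1 = 2, a_2 = -1, a_3 = -2/3, a_4 = 7/6, a_5 = -11/15.

a_(n+2) = [-4 (n+1) a_(n+1) - 6 a_n] / ((n+1)(n+2)); check: a_0 = -1, a_1 = 2, a_2 = -1, a_3 = -2/3, a_4 = 7/6, a_5 = -11/15


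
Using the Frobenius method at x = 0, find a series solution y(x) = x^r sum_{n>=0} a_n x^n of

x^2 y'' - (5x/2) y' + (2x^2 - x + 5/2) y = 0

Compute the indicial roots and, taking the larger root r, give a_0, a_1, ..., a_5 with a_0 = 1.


Write in Frobenius form y'' + (p(x)/x) y' + (q(x)/x^2) y = 0:
  p(x) = -5/2,  q(x) = 2x^2 - x + 5/2.
Indicial equation: r(r-1) + (-5/2) r + (5/2) = 0 -> roots r_1 = 5/2, r_2 = 1.
Take r = r_1 = 5/2. Let y(x) = x^r sum_{n>=0} a_n x^n with a_0 = 1.
Substitute y = x^r sum a_n x^n and match x^{r+n}. The recurrence is
  D(n) a_n - 1 a_{n-1} + 2 a_{n-2} = 0,  where D(n) = (r+n)(r+n-1) + (-5/2)(r+n) + (5/2).
  a_n = [1 a_{n-1} - 2 a_{n-2}] / D(n).
Since the indicial polynomial factors as (r - r_1)(r - r_2), D(n) = (r_1 + n - r_1)(r_1 + n - r_2) = n(n + 3/2).
Evaluating step by step (a_0 = 1):
  n = 1: D(1) = 1(1 + 3/2) = 5/2; numerator = 1(1) = 1; a_1 = (1)/(5/2) = 2/5
  n = 2: D(2) = 2(2 + 3/2) = 7; numerator = 1(2/5) - 2(1) = -8/5; a_2 = (-8/5)/(7) = -8/35
  n = 3: D(3) = 3(3 + 3/2) = 27/2; numerator = 1(-8/35) - 2(2/5) = -36/35; a_3 = (-36/35)/(27/2) = -8/105
  n = 4: D(4) = 4(4 + 3/2) = 22; numerator = 1(-8/105) - 2(-8/35) = 8/21; a_4 = (8/21)/(22) = 4/231
  n = 5: D(5) = 5(5 + 3/2) = 65/2; numerator = 1(4/231) - 2(-8/105) = 28/165; a_5 = (28/165)/(65/2) = 56/10725

r = 5/2; a_0 = 1; a_1 = 2/5; a_2 = -8/35; a_3 = -8/105; a_4 = 4/231; a_5 = 56/10725


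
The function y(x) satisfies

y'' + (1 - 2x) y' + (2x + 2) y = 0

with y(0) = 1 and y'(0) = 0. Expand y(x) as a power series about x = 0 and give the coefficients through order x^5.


Ansatz: y(x) = sum_{n>=0} a_n x^n, so y'(x) = sum_{n>=1} n a_n x^(n-1) and y''(x) = sum_{n>=2} n(n-1) a_n x^(n-2).
Substitute into P(x) y'' + Q(x) y' + R(x) y = 0 with P(x) = 1, Q(x) = 1 - 2x, R(x) = 2x + 2, and match powers of x.
Initial conditions: a_0 = 1, a_1 = 0.
Setting the coefficient of each power of x to zero and solving order by order (substituting the coefficients already found):
  x^0: 2 a_2 + a_1 + 2 a_0 = 0  ->  2 a_2 = -a_1 - 2 a_0 = -2  ->  a_2 = -1
  x^1: 6 a_3 + 2 a_2 + 2 a_0 = 0  ->  6 a_3 = -2 a_2 - 2 a_0 = 0  ->  a_3 = 0
  x^2: 12 a_4 + 3 a_3 - 2 a_2 + 2 a_1 = 0  ->  12 a_4 = -3 a_3 + 2 a_2 - 2 a_1 = -2  ->  a_4 = -1/6
  x^3: 20 a_5 + 4 a_4 - 4 a_3 + 2 a_2 = 0  ->  20 a_5 = -4 a_4 + 4 a_3 - 2 a_2 = 8/3  ->  a_5 = 2/15
Truncated series: y(x) = 1 - x^2 - (1/6) x^4 + (2/15) x^5 + O(x^6).

a_0 = 1; a_1 = 0; a_2 = -1; a_3 = 0; a_4 = -1/6; a_5 = 2/15


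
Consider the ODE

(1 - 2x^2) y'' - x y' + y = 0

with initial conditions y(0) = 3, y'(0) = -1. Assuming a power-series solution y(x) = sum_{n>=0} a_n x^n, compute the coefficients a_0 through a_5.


Ansatz: y(x) = sum_{n>=0} a_n x^n, so y'(x) = sum_{n>=1} n a_n x^(n-1) and y''(x) = sum_{n>=2} n(n-1) a_n x^(n-2).
Substitute into P(x) y'' + Q(x) y' + R(x) y = 0 with P(x) = 1 - 2x^2, Q(x) = -x, R(x) = 1, and match powers of x.
Initial conditions: a_0 = 3, a_1 = -1.
Setting the coefficient of each power of x to zero and solving order by order (substituting the coefficients already found):
  x^0: 2 a_2 + a_0 = 0  ->  2 a_2 = -a_0 = -3  ->  a_2 = -3/2
  x^1: 6 a_3 = 0  ->  a_3 = 0
  x^2: 12 a_4 - 5 a_2 = 0  ->  12 a_4 = 5 a_2 = -15/2  ->  a_4 = -5/8
  x^3: 20 a_5 - 14 a_3 = 0  ->  20 a_5 = 14 a_3 = 0  ->  a_5 = 0
Truncated series: y(x) = 3 - x - (3/2) x^2 - (5/8) x^4 + O(x^6).

a_0 = 3; a_1 = -1; a_2 = -3/2; a_3 = 0; a_4 = -5/8; a_5 = 0


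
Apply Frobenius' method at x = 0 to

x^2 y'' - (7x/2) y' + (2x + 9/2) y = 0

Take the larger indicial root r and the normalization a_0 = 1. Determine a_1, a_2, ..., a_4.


Write in Frobenius form y'' + (p(x)/x) y' + (q(x)/x^2) y = 0:
  p(x) = -7/2,  q(x) = 2x + 9/2.
Indicial equation: r(r-1) + (-7/2) r + (9/2) = 0 -> roots r_1 = 3, r_2 = 3/2.
Take r = r_1 = 3. Let y(x) = x^r sum_{n>=0} a_n x^n with a_0 = 1.
Substitute y = x^r sum a_n x^n and match x^{r+n}. The recurrence is
  D(n) a_n + 2 a_{n-1} = 0,  where D(n) = (r+n)(r+n-1) + (-7/2)(r+n) + (9/2).
  a_n = -2 / D(n) * a_{n-1}.
Since the indicial polynomial factors as (r - r_1)(r - r_2), D(n) = (r_1 + n - r_1)(r_1 + n - r_2) = n(n + 3/2).
Evaluating step by step (a_0 = 1):
  n = 1: D(1) = 1(1 + 3/2) = 5/2; numerator = -2(1) = -2; a_1 = (-2)/(5/2) = -4/5
  n = 2: D(2) = 2(2 + 3/2) = 7; numerator = -2(-4/5) = 8/5; a_2 = (8/5)/(7) = 8/35
  n = 3: D(3) = 3(3 + 3/2) = 27/2; numerator = -2(8/35) = -16/35; a_3 = (-16/35)/(27/2) = -32/945
  n = 4: D(4) = 4(4 + 3/2) = 22; numerator = -2(-32/945) = 64/945; a_4 = (64/945)/(22) = 32/10395

r = 3; a_0 = 1; a_1 = -4/5; a_2 = 8/35; a_3 = -32/945; a_4 = 32/10395


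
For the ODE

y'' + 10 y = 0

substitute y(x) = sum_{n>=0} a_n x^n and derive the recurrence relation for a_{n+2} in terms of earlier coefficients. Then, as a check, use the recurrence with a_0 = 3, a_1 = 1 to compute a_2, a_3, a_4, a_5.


Substitute y = sum_n a_n x^n into y'' + (const) y = 0.
y''(x) = sum_{n>=0} (n+2)(n+1) a_{n+2} x^n.
The ODE becomes sum_n [(n+2)(n+1) a_{n+2} + 10 a_n] x^n = 0.
Setting each coefficient to zero gives the recurrence:
  (n+2)(n+1) a_{n+2} + 10 a_n = 0,
  a_{n+2} = -10 / ((n+1)(n+2)) a_n.

Check with a_0 = 3, a_1 = 1 (apply the recurrence for n = 0, 1, 2, 3): a_0 = 3, a_1 = 1, a_2 = -15, a_3 = -5/3, a_4 = 25/2, a_5 = 5/6.

a_{n+2} = -10/((n+1)(n+2)) * a_n; check: a_0 = 3, a_1 = 1, a_2 = -15, a_3 = -5/3, a_4 = 25/2, a_5 = 5/6


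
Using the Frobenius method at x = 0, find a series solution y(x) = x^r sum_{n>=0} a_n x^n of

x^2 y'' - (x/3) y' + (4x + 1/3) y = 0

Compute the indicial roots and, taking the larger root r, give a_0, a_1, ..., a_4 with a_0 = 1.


Write in Frobenius form y'' + (p(x)/x) y' + (q(x)/x^2) y = 0:
  p(x) = -1/3,  q(x) = 4x + 1/3.
Indicial equation: r(r-1) + (-1/3) r + (1/3) = 0 -> roots r_1 = 1, r_2 = 1/3.
Take r = r_1 = 1. Let y(x) = x^r sum_{n>=0} a_n x^n with a_0 = 1.
Substitute y = x^r sum a_n x^n and match x^{r+n}. The recurrence is
  D(n) a_n + 4 a_{n-1} = 0,  where D(n) = (r+n)(r+n-1) + (-1/3)(r+n) + (1/3).
  a_n = -4 / D(n) * a_{n-1}.
Since the indicial polynomial factors as (r - r_1)(r - r_2), D(n) = (r_1 + n - r_1)(r_1 + n - r_2) = n(n + 2/3).
Evaluating step by step (a_0 = 1):
  n = 1: D(1) = 1(1 + 2/3) = 5/3; numerator = -4(1) = -4; a_1 = (-4)/(5/3) = -12/5
  n = 2: D(2) = 2(2 + 2/3) = 16/3; numerator = -4(-12/5) = 48/5; a_2 = (48/5)/(16/3) = 9/5
  n = 3: D(3) = 3(3 + 2/3) = 11; numerator = -4(9/5) = -36/5; a_3 = (-36/5)/(11) = -36/55
  n = 4: D(4) = 4(4 + 2/3) = 56/3; numerator = -4(-36/55) = 144/55; a_4 = (144/55)/(56/3) = 54/385

r = 1; a_0 = 1; a_1 = -12/5; a_2 = 9/5; a_3 = -36/55; a_4 = 54/385


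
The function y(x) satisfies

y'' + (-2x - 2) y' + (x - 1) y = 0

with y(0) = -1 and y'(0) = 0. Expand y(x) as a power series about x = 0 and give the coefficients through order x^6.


Ansatz: y(x) = sum_{n>=0} a_n x^n, so y'(x) = sum_{n>=1} n a_n x^(n-1) and y''(x) = sum_{n>=2} n(n-1) a_n x^(n-2).
Substitute into P(x) y'' + Q(x) y' + R(x) y = 0 with P(x) = 1, Q(x) = -2x - 2, R(x) = x - 1, and match powers of x.
Initial conditions: a_0 = -1, a_1 = 0.
Setting the coefficient of each power of x to zero and solving order by order (substituting the coefficients already found):
  x^0: 2 a_2 - 2 a_1 - a_0 = 0  ->  2 a_2 = 2 a_1 + a_0 = -1  ->  a_2 = -1/2
  x^1: 6 a_3 - 4 a_2 - 3 a_1 + a_0 = 0  ->  6 a_3 = 4 a_2 + 3 a_1 - a_0 = -1  ->  a_3 = -1/6
  x^2: 12 a_4 - 6 a_3 - 5 a_2 + a_1 = 0  ->  12 a_4 = 6 a_3 + 5 a_2 - a_1 = -7/2  ->  a_4 = -7/24
  x^3: 20 a_5 - 8 a_4 - 7 a_3 + a_2 = 0  ->  20 a_5 = 8 a_4 + 7 a_3 - a_2 = -3  ->  a_5 = -3/20
  x^4: 30 a_6 - 10 a_5 - 9 a_4 + a_3 = 0  ->  30 a_6 = 10 a_5 + 9 a_4 - a_3 = -95/24  ->  a_6 = -19/144
Truncated series: y(x) = -1 - (1/2) x^2 - (1/6) x^3 - (7/24) x^4 - (3/20) x^5 - (19/144) x^6 + O(x^7).

a_0 = -1; a_1 = 0; a_2 = -1/2; a_3 = -1/6; a_4 = -7/24; a_5 = -3/20; a_6 = -19/144


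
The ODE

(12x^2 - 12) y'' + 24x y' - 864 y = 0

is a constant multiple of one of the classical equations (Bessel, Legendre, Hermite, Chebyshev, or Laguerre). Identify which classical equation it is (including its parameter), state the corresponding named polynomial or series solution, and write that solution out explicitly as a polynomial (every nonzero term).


All three coefficients share the factor -12; dividing through by -12 gives  (1 - x^2) y'' - 2x y' + 72 y = 0.
This matches the Legendre equation (1 - x^2) y'' - 2x y' + n(n+1) y = 0 (note the -2x y' term) with n(n+1) = 72, so n = 8; the polynomial solution is P_8(x).
With y = sum_k a_k x^k, matching x^k gives (k+2)(k+1) a_{k+2} = [k(k+1) - n(n+1)] a_k = (k - 8)(k + 9) a_k. The right side vanishes at k = 8, so the series with the parity of 8 terminates at degree 8.
Standard normalization (P_n(1) = 1): leading coefficient (2n)!/(2^n (n!)^2) = 20922789888000/(256*1625702400) = 6435/128, so a_8 = 6435/128. Work downward with a_k = (k+1)(k+2) a_{k+2} / ((k - 8)(k + 9)):
  a_6 = (7)(8)(6435/128) / ((6 - 8)(6 + 9)) = (45045/16)/(-30) = -3003/32
  a_4 = (5)(6)(-3003/32) / ((4 - 8)(4 + 9)) = (-45045/16)/(-52) = 3465/64
  a_2 = (3)(4)(3465/64) / ((2 - 8)(2 + 9)) = (10395/16)/(-66) = -315/32
  a_0 = (1)(2)(-315/32) / ((0 - 8)(0 + 9)) = (-315/16)/(-72) = 35/128
Hence P_8(x) = 6435 x^8/128 - 3003 x^6/32 + 3465 x^4/64 - 315 x^2/32 + 35/128.

P_8(x); series = 6435 x^8/128 - 3003 x^6/32 + 3465 x^4/64 - 315 x^2/32 + 35/128


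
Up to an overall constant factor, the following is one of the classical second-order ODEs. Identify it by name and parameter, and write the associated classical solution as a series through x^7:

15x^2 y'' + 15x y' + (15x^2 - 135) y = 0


All three coefficients share the factor 15; dividing through by 15 gives  x^2 y'' + x y' + (x^2 - 9) y = 0.
This matches the Bessel equation x^2 y'' + x y' + (x^2 - nu^2) y = 0 with nu^2 = 9, so nu = 3; the solution bounded at x = 0 is J_3(x).
Frobenius at x = 0: indicial roots ±nu; for r = nu the recurrence k(k + 2nu) c_k = -c_{k-2} gives the standard series J_nu(x) = sum_{k>=0} (-1)^k / (k! (k+nu)!) (x/2)^(2k+nu). Evaluate the first 3 terms:
  k = 0: (-1)^0 / (0! * 3! * 2^3) x^3 = 1/(1*6*8) x^3 = (1/48) x^3
  k = 1: (-1)^1 / (1! * 4! * 2^5) x^5 = -1/(1*24*32) x^5 = (-1/768) x^5
  k = 2: (-1)^2 / (2! * 5! * 2^7) x^7 = 1/(2*120*128) x^7 = (1/30720) x^7
Hence J_3(x) = x^7/30720 - x^5/768 + x^3/48 + ....

J_3(x); series = x^7/30720 - x^5/768 + x^3/48


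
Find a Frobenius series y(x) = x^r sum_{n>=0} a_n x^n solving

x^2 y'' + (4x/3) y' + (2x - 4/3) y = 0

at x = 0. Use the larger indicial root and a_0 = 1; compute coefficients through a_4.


Write in Frobenius form y'' + (p(x)/x) y' + (q(x)/x^2) y = 0:
  p(x) = 4/3,  q(x) = 2x - 4/3.
Indicial equation: r(r-1) + (4/3) r + (-4/3) = 0 -> roots r_1 = 1, r_2 = -4/3.
Take r = r_1 = 1. Let y(x) = x^r sum_{n>=0} a_n x^n with a_0 = 1.
Substitute y = x^r sum a_n x^n and match x^{r+n}. The recurrence is
  D(n) a_n + 2 a_{n-1} = 0,  where D(n) = (r+n)(r+n-1) + (4/3)(r+n) + (-4/3).
  a_n = -2 / D(n) * a_{n-1}.
Since the indicial polynomial factors as (r - r_1)(r - r_2), D(n) = (r_1 + n - r_1)(r_1 + n - r_2) = n(n + 7/3).
Evaluating step by step (a_0 = 1):
  n = 1: D(1) = 1(1 + 7/3) = 10/3; numerator = -2(1) = -2; a_1 = (-2)/(10/3) = -3/5
  n = 2: D(2) = 2(2 + 7/3) = 26/3; numerator = -2(-3/5) = 6/5; a_2 = (6/5)/(26/3) = 9/65
  n = 3: D(3) = 3(3 + 7/3) = 16; numerator = -2(9/65) = -18/65; a_3 = (-18/65)/(16) = -9/520
  n = 4: D(4) = 4(4 + 7/3) = 76/3; numerator = -2(-9/520) = 9/260; a_4 = (9/260)/(76/3) = 27/19760

r = 1; a_0 = 1; a_1 = -3/5; a_2 = 9/65; a_3 = -9/520; a_4 = 27/19760


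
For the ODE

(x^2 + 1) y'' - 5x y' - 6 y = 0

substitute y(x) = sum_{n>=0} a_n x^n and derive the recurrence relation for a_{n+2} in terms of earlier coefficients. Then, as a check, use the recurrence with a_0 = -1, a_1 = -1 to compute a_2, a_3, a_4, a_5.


Substitute y = sum_n a_n x^n.
(1 + 1 x^2) y'' contributes (n+2)(n+1) a_{n+2} + n(n-1) a_n at x^n.
-5 x y'(x) contributes -5 n a_n at x^n.
-6 y(x) contributes -6 a_n at x^n.
Matching x^n: (n+2)(n+1) a_{n+2} + (n(n-1) - 5 n - 6) a_n = 0.
Thus a_{n+2} = (-n(n-1) + 5 n + 6) / ((n+1)(n+2)) * a_n.

Check with a_0 = -1, a_1 = -1 (apply the recurrence for n = 0, 1, 2, 3): a_0 = -1, a_1 = -1, a_2 = -3, a_3 = -11/6, a_4 = -7/2, a_5 = -11/8.

a_(n+2) = (-n(n-1) + 5 n + 6) / ((n+1)(n+2)) * a_n; check: a_0 = -1, a_1 = -1, a_2 = -3, a_3 = -11/6, a_4 = -7/2, a_5 = -11/8


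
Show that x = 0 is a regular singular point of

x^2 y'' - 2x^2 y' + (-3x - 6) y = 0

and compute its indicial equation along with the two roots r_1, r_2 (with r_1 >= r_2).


Divide by x^2 to reach normal form y'' + P_1(x) y' + P_2(x) y = 0 with P_1(x) = -2 and P_2(x) = -3/x - 6/x^2.
x = 0 is a singular point because the y-coefficient -3/x - 6/x^2 has a pole at x = 0.
It is a regular singular point because x P_1(x) = p(x) = -2x and x^2 P_2(x) = q(x) = -3x - 6 are polynomials, hence analytic at x = 0.
p(0) = 0,  q(0) = -6.
Indicial equation: r(r-1) + p(0) r + q(0) = 0, i.e. r^2 + (p(0) - 1) r + q(0) = 0, i.e. r^2 - 1 r - 6 = 0.
Discriminant: (-1)^2 - 4(-6) = 25, so r = (1 ± 5)/2.
Solving: r_1 = 3, r_2 = -2.

indicial: r^2 - 1 r - 6 = 0; roots r_1 = 3, r_2 = -2


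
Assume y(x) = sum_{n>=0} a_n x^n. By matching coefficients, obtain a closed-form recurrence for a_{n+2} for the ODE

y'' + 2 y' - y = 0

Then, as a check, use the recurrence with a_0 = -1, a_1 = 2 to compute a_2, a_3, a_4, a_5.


Substitute y = sum_n a_n x^n.
y''(x) has coefficient (n+2)(n+1) a_{n+2} at x^n;
2 y'(x) has coefficient 2 (n+1) a_{n+1} at x^n;
-y(x) has coefficient -1 a_n at x^n.
Matching x^n: (n+2)(n+1) a_{n+2} + 2 (n+1) a_{n+1} - 1 a_n = 0.
Thus a_{n+2} = [-2 (n+1) a_{n+1} + 1 a_n] / ((n+1)(n+2)).

Check with a_0 = -1, a_1 = 2 (apply the recurrence for n = 0, 1, 2, 3): a_0 = -1, a_1 = 2, a_2 = -5/2, a_3 = 2, a_4 = -29/24, a_5 = 7/12.

a_(n+2) = [-2 (n+1) a_(n+1) + 1 a_n] / ((n+1)(n+2)); check: a_0 = -1, a_1 = 2, a_2 = -5/2, a_3 = 2, a_4 = -29/24, a_5 = 7/12


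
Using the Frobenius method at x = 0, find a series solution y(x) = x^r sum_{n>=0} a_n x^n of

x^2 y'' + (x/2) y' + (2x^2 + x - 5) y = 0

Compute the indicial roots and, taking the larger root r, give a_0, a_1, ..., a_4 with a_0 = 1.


Write in Frobenius form y'' + (p(x)/x) y' + (q(x)/x^2) y = 0:
  p(x) = 1/2,  q(x) = 2x^2 + x - 5.
Indicial equation: r(r-1) + (1/2) r + (-5) = 0 -> roots r_1 = 5/2, r_2 = -2.
Take r = r_1 = 5/2. Let y(x) = x^r sum_{n>=0} a_n x^n with a_0 = 1.
Substitute y = x^r sum a_n x^n and match x^{r+n}. The recurrence is
  D(n) a_n + 1 a_{n-1} + 2 a_{n-2} = 0,  where D(n) = (r+n)(r+n-1) + (1/2)(r+n) + (-5).
  a_n = [-1 a_{n-1} - 2 a_{n-2}] / D(n).
Since the indicial polynomial factors as (r - r_1)(r - r_2), D(n) = (r_1 + n - r_1)(r_1 + n - r_2) = n(n + 9/2).
Evaluating step by step (a_0 = 1):
  n = 1: D(1) = 1(1 + 9/2) = 11/2; numerator = -1(1) = -1; a_1 = (-1)/(11/2) = -2/11
  n = 2: D(2) = 2(2 + 9/2) = 13; numerator = -1(-2/11) - 2(1) = -20/11; a_2 = (-20/11)/(13) = -20/143
  n = 3: D(3) = 3(3 + 9/2) = 45/2; numerator = -1(-20/143) - 2(-2/11) = 72/143; a_3 = (72/143)/(45/2) = 16/715
  n = 4: D(4) = 4(4 + 9/2) = 34; numerator = -1(16/715) - 2(-20/143) = 184/715; a_4 = (184/715)/(34) = 92/12155

r = 5/2; a_0 = 1; a_1 = -2/11; a_2 = -20/143; a_3 = 16/715; a_4 = 92/12155


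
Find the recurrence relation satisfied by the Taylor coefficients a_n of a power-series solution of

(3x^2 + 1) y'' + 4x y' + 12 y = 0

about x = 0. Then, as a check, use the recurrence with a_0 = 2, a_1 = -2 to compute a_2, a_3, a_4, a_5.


Substitute y = sum_n a_n x^n.
(1 + 3 x^2) y'' contributes (n+2)(n+1) a_{n+2} + 3 n(n-1) a_n at x^n.
4 x y'(x) contributes 4 n a_n at x^n.
12 y(x) contributes 12 a_n at x^n.
Matching x^n: (n+2)(n+1) a_{n+2} + (3 n(n-1) + 4 n + 12) a_n = 0.
Thus a_{n+2} = (-3 n(n-1) - 4 n - 12) / ((n+1)(n+2)) * a_n.

Check with a_0 = 2, a_1 = -2 (apply the recurrence for n = 0, 1, 2, 3): a_0 = 2, a_1 = -2, a_2 = -12, a_3 = 16/3, a_4 = 26, a_5 = -56/5.

a_(n+2) = (-3 n(n-1) - 4 n - 12) / ((n+1)(n+2)) * a_n; check: a_0 = 2, a_1 = -2, a_2 = -12, a_3 = 16/3, a_4 = 26, a_5 = -56/5


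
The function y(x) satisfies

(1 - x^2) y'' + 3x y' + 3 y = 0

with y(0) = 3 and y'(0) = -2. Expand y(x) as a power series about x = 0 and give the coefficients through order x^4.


Ansatz: y(x) = sum_{n>=0} a_n x^n, so y'(x) = sum_{n>=1} n a_n x^(n-1) and y''(x) = sum_{n>=2} n(n-1) a_n x^(n-2).
Substitute into P(x) y'' + Q(x) y' + R(x) y = 0 with P(x) = 1 - x^2, Q(x) = 3x, R(x) = 3, and match powers of x.
Initial conditions: a_0 = 3, a_1 = -2.
Setting the coefficient of each power of x to zero and solving order by order (substituting the coefficients already found):
  x^0: 2 a_2 + 3 a_0 = 0  ->  2 a_2 = -3 a_0 = -9  ->  a_2 = -9/2
  x^1: 6 a_3 + 6 a_1 = 0  ->  6 a_3 = -6 a_1 = 12  ->  a_3 = 2
  x^2: 12 a_4 + 7 a_2 = 0  ->  12 a_4 = -7 a_2 = 63/2  ->  a_4 = 21/8
Truncated series: y(x) = 3 - 2 x - (9/2) x^2 + 2 x^3 + (21/8) x^4 + O(x^5).

a_0 = 3; a_1 = -2; a_2 = -9/2; a_3 = 2; a_4 = 21/8


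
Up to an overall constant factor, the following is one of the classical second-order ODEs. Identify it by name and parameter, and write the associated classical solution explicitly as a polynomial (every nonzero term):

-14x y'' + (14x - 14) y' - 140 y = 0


All three coefficients share the factor -14; dividing through by -14 gives  x y'' + (1 - x) y' + 10 y = 0.
This matches the Laguerre equation x y'' + (1 - x) y' + n y = 0 with n = 10; the polynomial solution is L_10(x).
With y = sum_k a_k x^k, matching x^k gives (k+1)k a_{k+1} + (k+1) a_{k+1} - k a_k + n a_k = 0, i.e. (k+1)^2 a_{k+1} = (k - n) a_k = (k - 10) a_k. The right side vanishes at k = 10, so the series terminates at degree 10.
Standard normalization L_n(0) = 1 gives a_0 = 1. Work upward with a_{k+1} = (k - 10) a_k / (k+1)^2:
  a_1 = (0 - 10)(1) / 1^2 = -10/1 = -10
  a_2 = (1 - 10)(-10) / 2^2 = 90/4 = 45/2
  a_3 = (2 - 10)(45/2) / 3^2 = -180/9 = -20
  a_4 = (3 - 10)(-20) / 4^2 = 140/16 = 35/4
  a_5 = (4 - 10)(35/4) / 5^2 = (-105/2)/25 = -21/10
  a_6 = (5 - 10)(-21/10) / 6^2 = (21/2)/36 = 7/24
  a_7 = (6 - 10)(7/24) / 7^2 = (-7/6)/49 = -1/42
  a_8 = (7 - 10)(-1/42) / 8^2 = (1/14)/64 = 1/896
  a_9 = (8 - 10)(1/896) / 9^2 = (-1/448)/81 = -1/36288
  a_10 = (9 - 10)(-1/36288) / 10^2 = (1/36288)/100 = 1/3628800
Hence L_10(x) = x^10/3628800 - x^9/36288 + x^8/896 - x^7/42 + 7 x^6/24 - 21 x^5/10 + 35 x^4/4 - 20 x^3 + 45 x^2/2 - 10 x + 1.

L_10(x); series = x^10/3628800 - x^9/36288 + x^8/896 - x^7/42 + 7 x^6/24 - 21 x^5/10 + 35 x^4/4 - 20 x^3 + 45 x^2/2 - 10 x + 1


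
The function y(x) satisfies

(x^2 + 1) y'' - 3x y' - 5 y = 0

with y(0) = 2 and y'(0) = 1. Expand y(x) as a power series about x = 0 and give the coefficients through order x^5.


Ansatz: y(x) = sum_{n>=0} a_n x^n, so y'(x) = sum_{n>=1} n a_n x^(n-1) and y''(x) = sum_{n>=2} n(n-1) a_n x^(n-2).
Substitute into P(x) y'' + Q(x) y' + R(x) y = 0 with P(x) = x^2 + 1, Q(x) = -3x, R(x) = -5, and match powers of x.
Initial conditions: a_0 = 2, a_1 = 1.
Setting the coefficient of each power of x to zero and solving order by order (substituting the coefficients already found):
  x^0: 2 a_2 - 5 a_0 = 0  ->  2 a_2 = 5 a_0 = 10  ->  a_2 = 5
  x^1: 6 a_3 - 8 a_1 = 0  ->  6 a_3 = 8 a_1 = 8  ->  a_3 = 4/3
  x^2: 12 a_4 - 9 a_2 = 0  ->  12 a_4 = 9 a_2 = 45  ->  a_4 = 15/4
  x^3: 20 a_5 - 8 a_3 = 0  ->  20 a_5 = 8 a_3 = 32/3  ->  a_5 = 8/15
Truncated series: y(x) = 2 + x + 5 x^2 + (4/3) x^3 + (15/4) x^4 + (8/15) x^5 + O(x^6).

a_0 = 2; a_1 = 1; a_2 = 5; a_3 = 4/3; a_4 = 15/4; a_5 = 8/15


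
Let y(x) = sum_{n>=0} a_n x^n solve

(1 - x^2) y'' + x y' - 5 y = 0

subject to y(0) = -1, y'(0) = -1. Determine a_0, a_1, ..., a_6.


Ansatz: y(x) = sum_{n>=0} a_n x^n, so y'(x) = sum_{n>=1} n a_n x^(n-1) and y''(x) = sum_{n>=2} n(n-1) a_n x^(n-2).
Substitute into P(x) y'' + Q(x) y' + R(x) y = 0 with P(x) = 1 - x^2, Q(x) = x, R(x) = -5, and match powers of x.
Initial conditions: a_0 = -1, a_1 = -1.
Setting the coefficient of each power of x to zero and solving order by order (substituting the coefficients already found):
  x^0: 2 a_2 - 5 a_0 = 0  ->  2 a_2 = 5 a_0 = -5  ->  a_2 = -5/2
  x^1: 6 a_3 - 4 a_1 = 0  ->  6 a_3 = 4 a_1 = -4  ->  a_3 = -2/3
  x^2: 12 a_4 - 5 a_2 = 0  ->  12 a_4 = 5 a_2 = -25/2  ->  a_4 = -25/24
  x^3: 20 a_5 - 8 a_3 = 0  ->  20 a_5 = 8 a_3 = -16/3  ->  a_5 = -4/15
  x^4: 30 a_6 - 13 a_4 = 0  ->  30 a_6 = 13 a_4 = -325/24  ->  a_6 = -65/144
Truncated series: y(x) = -1 - x - (5/2) x^2 - (2/3) x^3 - (25/24) x^4 - (4/15) x^5 - (65/144) x^6 + O(x^7).

a_0 = -1; a_1 = -1; a_2 = -5/2; a_3 = -2/3; a_4 = -25/24; a_5 = -4/15; a_6 = -65/144


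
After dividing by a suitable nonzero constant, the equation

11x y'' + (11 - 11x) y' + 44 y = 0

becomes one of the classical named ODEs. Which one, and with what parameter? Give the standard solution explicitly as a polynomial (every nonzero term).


All three coefficients share the factor 11; dividing through by 11 gives  x y'' + (1 - x) y' + 4 y = 0.
This matches the Laguerre equation x y'' + (1 - x) y' + n y = 0 with n = 4; the polynomial solution is L_4(x).
With y = sum_k a_k x^k, matching x^k gives (k+1)k a_{k+1} + (k+1) a_{k+1} - k a_k + n a_k = 0, i.e. (k+1)^2 a_{k+1} = (k - n) a_k = (k - 4) a_k. The right side vanishes at k = 4, so the series terminates at degree 4.
Standard normalization L_n(0) = 1 gives a_0 = 1. Work upward with a_{k+1} = (k - 4) a_k / (k+1)^2:
  a_1 = (0 - 4)(1) / 1^2 = -4/1 = -4
  a_2 = (1 - 4)(-4) / 2^2 = 12/4 = 3
  a_3 = (2 - 4)(3) / 3^2 = -6/9 = -2/3
  a_4 = (3 - 4)(-2/3) / 4^2 = (2/3)/16 = 1/24
Hence L_4(x) = x^4/24 - 2 x^3/3 + 3 x^2 - 4 x + 1.

L_4(x); series = x^4/24 - 2 x^3/3 + 3 x^2 - 4 x + 1


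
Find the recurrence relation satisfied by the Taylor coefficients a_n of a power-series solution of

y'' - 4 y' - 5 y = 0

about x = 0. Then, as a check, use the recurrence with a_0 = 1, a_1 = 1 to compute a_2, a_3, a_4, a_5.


Substitute y = sum_n a_n x^n.
y''(x) has coefficient (n+2)(n+1) a_{n+2} at x^n;
-4 y'(x) has coefficient -4 (n+1) a_{n+1} at x^n;
-5 y(x) has coefficient -5 a_n at x^n.
Matching x^n: (n+2)(n+1) a_{n+2} - 4 (n+1) a_{n+1} - 5 a_n = 0.
Thus a_{n+2} = [4 (n+1) a_{n+1} + 5 a_n] / ((n+1)(n+2)).

Check with a_0 = 1, a_1 = 1 (apply the recurrence for n = 0, 1, 2, 3): a_0 = 1, a_1 = 1, a_2 = 9/2, a_3 = 41/6, a_4 = 209/24, a_5 = 347/40.

a_(n+2) = [4 (n+1) a_(n+1) + 5 a_n] / ((n+1)(n+2)); check: a_0 = 1, a_1 = 1, a_2 = 9/2, a_3 = 41/6, a_4 = 209/24, a_5 = 347/40


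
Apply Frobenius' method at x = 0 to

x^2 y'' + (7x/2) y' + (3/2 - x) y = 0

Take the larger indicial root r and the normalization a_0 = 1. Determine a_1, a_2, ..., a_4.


Write in Frobenius form y'' + (p(x)/x) y' + (q(x)/x^2) y = 0:
  p(x) = 7/2,  q(x) = 3/2 - x.
Indicial equation: r(r-1) + (7/2) r + (3/2) = 0 -> roots r_1 = -1, r_2 = -3/2.
Take r = r_1 = -1. Let y(x) = x^r sum_{n>=0} a_n x^n with a_0 = 1.
Substitute y = x^r sum a_n x^n and match x^{r+n}. The recurrence is
  D(n) a_n - 1 a_{n-1} = 0,  where D(n) = (r+n)(r+n-1) + (7/2)(r+n) + (3/2).
  a_n = 1 / D(n) * a_{n-1}.
Since the indicial polynomial factors as (r - r_1)(r - r_2), D(n) = (r_1 + n - r_1)(r_1 + n - r_2) = n(n + 1/2).
Evaluating step by step (a_0 = 1):
  n = 1: D(1) = 1(1 + 1/2) = 3/2; numerator = 1(1) = 1; a_1 = (1)/(3/2) = 2/3
  n = 2: D(2) = 2(2 + 1/2) = 5; numerator = 1(2/3) = 2/3; a_2 = (2/3)/(5) = 2/15
  n = 3: D(3) = 3(3 + 1/2) = 21/2; numerator = 1(2/15) = 2/15; a_3 = (2/15)/(21/2) = 4/315
  n = 4: D(4) = 4(4 + 1/2) = 18; numerator = 1(4/315) = 4/315; a_4 = (4/315)/(18) = 2/2835

r = -1; a_0 = 1; a_1 = 2/3; a_2 = 2/15; a_3 = 4/315; a_4 = 2/2835


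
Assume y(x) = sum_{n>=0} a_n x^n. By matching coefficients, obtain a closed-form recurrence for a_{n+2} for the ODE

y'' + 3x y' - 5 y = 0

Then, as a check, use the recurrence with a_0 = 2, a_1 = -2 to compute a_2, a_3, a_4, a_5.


Substitute y = sum_n a_n x^n.
y''(x) has coefficient (n+2)(n+1) a_{n+2} at x^n;
3 x y'(x) has coefficient 3 n a_n at x^n (shift);
-5 y(x) has coefficient -5 a_n at x^n.
Matching x^n: (n+2)(n+1) a_{n+2} + (3n - 5) a_n = 0.
Thus a_{n+2} = (-3n + 5) / ((n+1)(n+2)) * a_n.

Check with a_0 = 2, a_1 = -2 (apply the recurrence for n = 0, 1, 2, 3): a_0 = 2, a_1 = -2, a_2 = 5, a_3 = -2/3, a_4 = -5/12, a_5 = 2/15.

a_(n+2) = (-3n + 5) / ((n+1)(n+2)) * a_n; check: a_0 = 2, a_1 = -2, a_2 = 5, a_3 = -2/3, a_4 = -5/12, a_5 = 2/15


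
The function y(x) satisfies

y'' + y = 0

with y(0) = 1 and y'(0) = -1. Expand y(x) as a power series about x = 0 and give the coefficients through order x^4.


Ansatz: y(x) = sum_{n>=0} a_n x^n, so y'(x) = sum_{n>=1} n a_n x^(n-1) and y''(x) = sum_{n>=2} n(n-1) a_n x^(n-2).
Substitute into P(x) y'' + Q(x) y' + R(x) y = 0 with P(x) = 1, Q(x) = 0, R(x) = 1, and match powers of x.
Initial conditions: a_0 = 1, a_1 = -1.
Setting the coefficient of each power of x to zero and solving order by order (substituting the coefficients already found):
  x^0: 2 a_2 + a_0 = 0  ->  2 a_2 = -a_0 = -1  ->  a_2 = -1/2
  x^1: 6 a_3 + a_1 = 0  ->  6 a_3 = -a_1 = 1  ->  a_3 = 1/6
  x^2: 12 a_4 + a_2 = 0  ->  12 a_4 = -a_2 = 1/2  ->  a_4 = 1/24
Truncated series: y(x) = 1 - x - (1/2) x^2 + (1/6) x^3 + (1/24) x^4 + O(x^5).

a_0 = 1; a_1 = -1; a_2 = -1/2; a_3 = 1/6; a_4 = 1/24
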